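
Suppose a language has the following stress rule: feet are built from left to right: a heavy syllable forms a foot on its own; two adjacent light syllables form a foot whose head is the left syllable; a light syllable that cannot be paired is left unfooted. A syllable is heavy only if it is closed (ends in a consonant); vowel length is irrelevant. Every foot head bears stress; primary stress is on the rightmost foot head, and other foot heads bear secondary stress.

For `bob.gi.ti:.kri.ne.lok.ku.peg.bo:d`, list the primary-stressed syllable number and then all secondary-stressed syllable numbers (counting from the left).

primary 9, secondary 1, 2, 4, 6, 8

Weights: 1 bob H, 2 gi L, 3 ti: L, 4 kri L, 5 ne L, 6 lok H, 7 ku L, 8 peg H, 9 bo:d H.
Parse left to right (heavy = foot alone; LL = one foot; stranded L unfooted): (ˈbob) (ˈgi.ti:) (ˈkri.ne) (ˈlok) ku (ˈpeg) (ˈbo:d).
Foot heads: 1, 2, 4, 6, 8, 9.
Primary stress on the rightmost head = syllable 9.
Secondary stress on 1, 2, 4, 6, 8: ˌbob.ˌgi.ti:.ˌkri.ne.ˌlok.ku.ˌpeg.ˈbo:d.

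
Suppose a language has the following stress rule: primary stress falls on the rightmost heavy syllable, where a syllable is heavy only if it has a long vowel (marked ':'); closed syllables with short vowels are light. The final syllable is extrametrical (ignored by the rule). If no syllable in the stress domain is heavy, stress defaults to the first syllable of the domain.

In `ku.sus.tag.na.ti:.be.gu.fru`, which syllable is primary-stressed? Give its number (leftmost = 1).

The final syllable (8, fru) is extrametrical; the stress domain is syllables 1–7.
Weights: 1 ku L, 2 sus L, 3 tag L, 4 na L, 5 ti: H, 6 be L, 7 gu L.
Heavy syllables in the domain: 5. The rightmost is syllable 5 (ti:).
Primary stress: syllable 5 → ku.sus.tag.na.ˈti:.be.gu.fru.

5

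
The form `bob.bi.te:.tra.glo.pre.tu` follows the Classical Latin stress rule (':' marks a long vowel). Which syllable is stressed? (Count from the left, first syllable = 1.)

Classical Latin: stress the penult if heavy (long vowel or closed), else the antepenult.
Weights: 5 glo L, 6 pre L, 7 tu L.
The penult (syllable 6, pre) is light, so stress falls on the antepenult (syllable 5, glo).
Stress on syllable 5: bob.bi.te:.tra.ˈglo.pre.tu.

5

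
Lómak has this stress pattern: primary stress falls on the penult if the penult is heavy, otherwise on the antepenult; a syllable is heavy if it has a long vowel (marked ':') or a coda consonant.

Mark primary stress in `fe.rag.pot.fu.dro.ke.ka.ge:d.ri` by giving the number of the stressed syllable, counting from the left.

8

Weights: 7 ka L, 8 ge:d H, 9 ri L.
The penult (syllable 8, ge:d) is heavy, so it takes stress.
Primary stress: syllable 8 → fe.rag.pot.fu.dro.ke.ka.ˈge:d.ri.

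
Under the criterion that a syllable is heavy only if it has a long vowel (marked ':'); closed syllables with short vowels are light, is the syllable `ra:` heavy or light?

heavy

`ra:`: long vowel, open (no coda). Long vowel → heavy.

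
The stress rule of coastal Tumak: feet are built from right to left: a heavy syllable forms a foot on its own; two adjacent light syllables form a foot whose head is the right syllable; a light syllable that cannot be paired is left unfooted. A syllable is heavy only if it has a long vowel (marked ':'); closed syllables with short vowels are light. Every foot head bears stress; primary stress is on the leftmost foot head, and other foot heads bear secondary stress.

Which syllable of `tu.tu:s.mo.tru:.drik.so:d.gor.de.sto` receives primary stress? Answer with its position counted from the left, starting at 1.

Weights: 1 tu L, 2 tu:s H, 3 mo L, 4 tru: H, 5 drik L, 6 so:d H, 7 gor L, 8 de L, 9 sto L.
Parse right to left (heavy = foot alone; LL = one foot; stranded L unfooted): tu (ˈtu:s) mo (ˈtru:) drik (ˈso:d) gor (de.ˈsto).
Foot heads: 2, 4, 6, 9.
Primary stress on the leftmost head = syllable 2.
Primary stress: syllable 2 → tu.ˈtu:s.mo.tru:.drik.so:d.gor.de.sto.

2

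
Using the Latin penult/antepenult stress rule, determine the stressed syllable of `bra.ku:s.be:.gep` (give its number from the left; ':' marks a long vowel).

3

Classical Latin: stress the penult if heavy (long vowel or closed), else the antepenult.
Weights: 2 ku:s H, 3 be: H, 4 gep H.
The penult (syllable 3, be:) is heavy, so it takes stress.
Stress on syllable 3: bra.ku:s.ˈbe:.gep.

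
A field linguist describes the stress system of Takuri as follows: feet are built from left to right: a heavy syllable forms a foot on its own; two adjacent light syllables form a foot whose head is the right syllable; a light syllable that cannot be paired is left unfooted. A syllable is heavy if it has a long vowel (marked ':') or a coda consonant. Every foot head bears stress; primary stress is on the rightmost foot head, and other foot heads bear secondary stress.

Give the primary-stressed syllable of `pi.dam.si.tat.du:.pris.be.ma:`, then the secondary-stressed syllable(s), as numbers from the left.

primary 8, secondary 2, 4, 5, 6

Weights: 1 pi L, 2 dam H, 3 si L, 4 tat H, 5 du: H, 6 pris H, 7 be L, 8 ma: H.
Parse left to right (heavy = foot alone; LL = one foot; stranded L unfooted): pi (ˈdam) si (ˈtat) (ˈdu:) (ˈpris) be (ˈma:).
Foot heads: 2, 4, 5, 6, 8.
Primary stress on the rightmost head = syllable 8.
Secondary stress on 2, 4, 5, 6: pi.ˌdam.si.ˌtat.ˌdu:.ˌpris.be.ˈma:.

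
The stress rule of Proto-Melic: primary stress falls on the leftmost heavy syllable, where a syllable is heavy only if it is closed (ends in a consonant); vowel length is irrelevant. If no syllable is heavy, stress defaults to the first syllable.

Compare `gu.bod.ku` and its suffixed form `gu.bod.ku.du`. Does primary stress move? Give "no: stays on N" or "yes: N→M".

no: stays on 2

Base `gu.bod.ku` (3 syllables):
  Weights: 1 gu L, 2 bod H, 3 ku L.
  Heavy syllables in the domain: 2. The leftmost is syllable 2 (bod).
  → primary stress on syllable 2.
Suffixed `gu.bod.ku.du` (4 syllables):
  Weights: 1 gu L, 2 bod H, 3 ku L, 4 du L.
  Heavy syllables in the domain: 2. The leftmost is syllable 2 (bod).
  → primary stress on syllable 2.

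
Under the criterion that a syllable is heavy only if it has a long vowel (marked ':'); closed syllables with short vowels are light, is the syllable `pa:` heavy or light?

heavy

`pa:`: long vowel, open (no coda). Long vowel → heavy.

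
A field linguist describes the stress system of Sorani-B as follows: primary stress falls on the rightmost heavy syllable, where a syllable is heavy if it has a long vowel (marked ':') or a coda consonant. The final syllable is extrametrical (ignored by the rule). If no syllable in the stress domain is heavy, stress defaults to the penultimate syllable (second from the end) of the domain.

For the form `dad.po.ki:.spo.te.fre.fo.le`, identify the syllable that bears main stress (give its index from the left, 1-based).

The final syllable (8, le) is extrametrical; the stress domain is syllables 1–7.
Weights: 1 dad H, 2 po L, 3 ki: H, 4 spo L, 5 te L, 6 fre L, 7 fo L.
Heavy syllables in the domain: 1, 3. The rightmost is syllable 3 (ki:).
Primary stress: syllable 3 → dad.po.ˈki:.spo.te.fre.fo.le.

3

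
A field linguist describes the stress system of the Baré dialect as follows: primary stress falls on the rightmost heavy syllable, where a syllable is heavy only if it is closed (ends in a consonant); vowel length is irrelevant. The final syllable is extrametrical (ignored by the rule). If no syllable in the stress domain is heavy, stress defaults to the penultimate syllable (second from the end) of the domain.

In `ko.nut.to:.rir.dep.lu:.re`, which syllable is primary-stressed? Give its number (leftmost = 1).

The final syllable (7, re) is extrametrical; the stress domain is syllables 1–6.
Weights: 1 ko L, 2 nut H, 3 to: L, 4 rir H, 5 dep H, 6 lu: L.
Heavy syllables in the domain: 2, 4, 5. The rightmost is syllable 5 (dep).
Primary stress: syllable 5 → ko.nut.to:.rir.ˈdep.lu:.re.

5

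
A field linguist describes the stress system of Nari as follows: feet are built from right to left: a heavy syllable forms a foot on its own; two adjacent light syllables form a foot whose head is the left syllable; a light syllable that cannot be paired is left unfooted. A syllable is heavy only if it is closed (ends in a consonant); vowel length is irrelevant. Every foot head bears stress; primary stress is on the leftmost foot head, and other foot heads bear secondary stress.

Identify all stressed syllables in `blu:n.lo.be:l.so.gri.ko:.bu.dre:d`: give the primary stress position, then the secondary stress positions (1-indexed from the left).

Weights: 1 blu:n H, 2 lo L, 3 be:l H, 4 so L, 5 gri L, 6 ko: L, 7 bu L, 8 dre:d H.
Parse right to left (heavy = foot alone; LL = one foot; stranded L unfooted): (ˈblu:n) lo (ˈbe:l) (ˈso.gri) (ˈko:.bu) (ˈdre:d).
Foot heads: 1, 3, 4, 6, 8.
Primary stress on the leftmost head = syllable 1.
Secondary stress on 3, 4, 6, 8: ˈblu:n.lo.ˌbe:l.ˌso.gri.ˌko:.bu.ˌdre:d.

primary 1, secondary 3, 4, 6, 8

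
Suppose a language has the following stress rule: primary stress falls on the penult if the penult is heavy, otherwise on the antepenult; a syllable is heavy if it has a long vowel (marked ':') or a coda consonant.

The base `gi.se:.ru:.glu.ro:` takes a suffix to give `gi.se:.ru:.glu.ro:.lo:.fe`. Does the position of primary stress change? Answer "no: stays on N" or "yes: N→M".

yes: 3→6

Base `gi.se:.ru:.glu.ro:` (5 syllables):
  Weights: 3 ru: H, 4 glu L, 5 ro: H.
  The penult (syllable 4, glu) is light, so stress falls on the antepenult (syllable 3, ru:).
  → primary stress on syllable 3.
Suffixed `gi.se:.ru:.glu.ro:.lo:.fe` (7 syllables):
  Weights: 5 ro: H, 6 lo: H, 7 fe L.
  The penult (syllable 6, lo:) is heavy, so it takes stress.
  → primary stress on syllable 6.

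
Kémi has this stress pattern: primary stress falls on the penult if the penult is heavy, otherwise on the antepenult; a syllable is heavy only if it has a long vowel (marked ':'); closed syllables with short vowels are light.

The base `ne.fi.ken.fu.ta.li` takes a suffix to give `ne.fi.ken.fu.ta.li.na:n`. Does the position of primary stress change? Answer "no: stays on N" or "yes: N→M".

Base `ne.fi.ken.fu.ta.li` (6 syllables):
  Weights: 4 fu L, 5 ta L, 6 li L.
  The penult (syllable 5, ta) is light, so stress falls on the antepenult (syllable 4, fu).
  → primary stress on syllable 4.
Suffixed `ne.fi.ken.fu.ta.li.na:n` (7 syllables):
  Weights: 5 ta L, 6 li L, 7 na:n H.
  The penult (syllable 6, li) is light, so stress falls on the antepenult (syllable 5, ta).
  → primary stress on syllable 5.

yes: 4→5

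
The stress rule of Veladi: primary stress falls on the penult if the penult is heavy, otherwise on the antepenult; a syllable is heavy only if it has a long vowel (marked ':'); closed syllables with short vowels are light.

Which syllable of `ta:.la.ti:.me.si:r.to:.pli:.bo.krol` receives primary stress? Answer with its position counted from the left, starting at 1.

Weights: 7 pli: H, 8 bo L, 9 krol L.
The penult (syllable 8, bo) is light, so stress falls on the antepenult (syllable 7, pli:).
Primary stress: syllable 7 → ta:.la.ti:.me.si:r.to:.ˈpli:.bo.krol.

7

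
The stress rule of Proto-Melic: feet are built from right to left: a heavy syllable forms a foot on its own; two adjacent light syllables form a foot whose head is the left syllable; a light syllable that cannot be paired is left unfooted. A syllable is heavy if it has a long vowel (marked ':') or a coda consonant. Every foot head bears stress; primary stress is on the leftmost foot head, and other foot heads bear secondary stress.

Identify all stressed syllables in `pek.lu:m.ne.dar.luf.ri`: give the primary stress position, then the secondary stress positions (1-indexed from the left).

primary 1, secondary 2, 4, 5

Weights: 1 pek H, 2 lu:m H, 3 ne L, 4 dar H, 5 luf H, 6 ri L.
Parse right to left (heavy = foot alone; LL = one foot; stranded L unfooted): (ˈpek) (ˈlu:m) ne (ˈdar) (ˈluf) ri.
Foot heads: 1, 2, 4, 5.
Primary stress on the leftmost head = syllable 1.
Secondary stress on 2, 4, 5: ˈpek.ˌlu:m.ne.ˌdar.ˌluf.ri.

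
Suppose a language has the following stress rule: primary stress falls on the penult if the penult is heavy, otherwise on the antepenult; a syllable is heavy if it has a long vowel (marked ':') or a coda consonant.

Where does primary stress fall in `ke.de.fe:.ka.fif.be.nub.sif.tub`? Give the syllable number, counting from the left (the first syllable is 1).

8

Weights: 7 nub H, 8 sif H, 9 tub H.
The penult (syllable 8, sif) is heavy, so it takes stress.
Primary stress: syllable 8 → ke.de.fe:.ka.fif.be.nub.ˈsif.tub.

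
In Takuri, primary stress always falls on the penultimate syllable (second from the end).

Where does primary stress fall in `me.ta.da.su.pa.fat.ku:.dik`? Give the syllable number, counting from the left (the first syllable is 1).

7

The word has 8 syllables; the penultimate syllable (second from the end) is syllable 7 (ku:).
Primary stress: syllable 7 → me.ta.da.su.pa.fat.ˈku:.dik.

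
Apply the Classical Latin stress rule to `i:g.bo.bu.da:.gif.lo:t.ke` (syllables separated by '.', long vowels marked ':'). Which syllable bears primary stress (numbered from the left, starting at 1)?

Classical Latin: stress the penult if heavy (long vowel or closed), else the antepenult.
Weights: 5 gif H, 6 lo:t H, 7 ke L.
The penult (syllable 6, lo:t) is heavy, so it takes stress.
Stress on syllable 6: i:g.bo.bu.da:.gif.ˈlo:t.ke.

6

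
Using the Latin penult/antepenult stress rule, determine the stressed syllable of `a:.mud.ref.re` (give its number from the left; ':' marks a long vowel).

3

Classical Latin: stress the penult if heavy (long vowel or closed), else the antepenult.
Weights: 2 mud H, 3 ref H, 4 re L.
The penult (syllable 3, ref) is heavy, so it takes stress.
Stress on syllable 3: a:.mud.ˈref.re.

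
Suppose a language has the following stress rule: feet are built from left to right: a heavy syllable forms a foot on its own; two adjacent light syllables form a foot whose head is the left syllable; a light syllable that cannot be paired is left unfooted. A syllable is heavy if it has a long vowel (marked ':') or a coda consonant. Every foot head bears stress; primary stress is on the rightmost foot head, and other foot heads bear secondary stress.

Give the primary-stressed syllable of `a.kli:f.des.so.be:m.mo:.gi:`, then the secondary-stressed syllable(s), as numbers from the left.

Weights: 1 a L, 2 kli:f H, 3 des H, 4 so L, 5 be:m H, 6 mo: H, 7 gi: H.
Parse left to right (heavy = foot alone; LL = one foot; stranded L unfooted): a (ˈkli:f) (ˈdes) so (ˈbe:m) (ˈmo:) (ˈgi:).
Foot heads: 2, 3, 5, 6, 7.
Primary stress on the rightmost head = syllable 7.
Secondary stress on 2, 3, 5, 6: a.ˌkli:f.ˌdes.so.ˌbe:m.ˌmo:.ˈgi:.

primary 7, secondary 2, 3, 5, 6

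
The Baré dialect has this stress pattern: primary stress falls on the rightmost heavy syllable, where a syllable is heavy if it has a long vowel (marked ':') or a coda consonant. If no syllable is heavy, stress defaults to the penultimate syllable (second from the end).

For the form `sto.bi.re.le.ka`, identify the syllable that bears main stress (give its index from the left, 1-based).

4

Weights: 1 sto L, 2 bi L, 3 re L, 4 le L, 5 ka L.
No heavy syllable in the domain; default to the penultimate syllable (second from the end) = syllable 4.
Primary stress: syllable 4 → sto.bi.re.ˈle.ka.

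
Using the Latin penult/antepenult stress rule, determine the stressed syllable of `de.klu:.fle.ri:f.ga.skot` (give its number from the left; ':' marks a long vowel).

4

Classical Latin: stress the penult if heavy (long vowel or closed), else the antepenult.
Weights: 4 ri:f H, 5 ga L, 6 skot H.
The penult (syllable 5, ga) is light, so stress falls on the antepenult (syllable 4, ri:f).
Stress on syllable 4: de.klu:.fle.ˈri:f.ga.skot.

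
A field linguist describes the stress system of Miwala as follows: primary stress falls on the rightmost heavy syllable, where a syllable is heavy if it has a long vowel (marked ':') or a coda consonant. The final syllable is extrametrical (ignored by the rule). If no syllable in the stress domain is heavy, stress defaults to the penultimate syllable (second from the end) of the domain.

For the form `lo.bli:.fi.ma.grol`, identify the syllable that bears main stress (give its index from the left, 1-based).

2

The final syllable (5, grol) is extrametrical; the stress domain is syllables 1–4.
Weights: 1 lo L, 2 bli: H, 3 fi L, 4 ma L.
Heavy syllables in the domain: 2. The rightmost is syllable 2 (bli:).
Primary stress: syllable 2 → lo.ˈbli:.fi.ma.grol.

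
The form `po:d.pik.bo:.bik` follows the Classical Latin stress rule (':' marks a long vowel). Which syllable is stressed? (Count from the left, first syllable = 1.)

3

Classical Latin: stress the penult if heavy (long vowel or closed), else the antepenult.
Weights: 2 pik H, 3 bo: H, 4 bik H.
The penult (syllable 3, bo:) is heavy, so it takes stress.
Stress on syllable 3: po:d.pik.ˈbo:.bik.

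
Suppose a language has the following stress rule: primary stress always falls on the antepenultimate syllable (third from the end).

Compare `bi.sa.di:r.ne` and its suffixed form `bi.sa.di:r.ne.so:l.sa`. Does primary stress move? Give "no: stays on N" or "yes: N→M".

yes: 2→4

Base `bi.sa.di:r.ne` (4 syllables):
  The word has 4 syllables; the antepenultimate syllable (third from the end) is syllable 2 (sa).
  → primary stress on syllable 2.
Suffixed `bi.sa.di:r.ne.so:l.sa` (6 syllables):
  The word has 6 syllables; the antepenultimate syllable (third from the end) is syllable 4 (ne).
  → primary stress on syllable 4.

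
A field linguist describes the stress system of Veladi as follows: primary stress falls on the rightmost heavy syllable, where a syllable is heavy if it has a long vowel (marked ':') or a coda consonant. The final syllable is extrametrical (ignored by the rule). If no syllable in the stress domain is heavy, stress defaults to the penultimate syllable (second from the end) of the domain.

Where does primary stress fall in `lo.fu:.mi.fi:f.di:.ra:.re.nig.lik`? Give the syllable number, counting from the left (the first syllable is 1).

8

The final syllable (9, lik) is extrametrical; the stress domain is syllables 1–8.
Weights: 1 lo L, 2 fu: H, 3 mi L, 4 fi:f H, 5 di: H, 6 ra: H, 7 re L, 8 nig H.
Heavy syllables in the domain: 2, 4, 5, 6, 8. The rightmost is syllable 8 (nig).
Primary stress: syllable 8 → lo.fu:.mi.fi:f.di:.ra:.re.ˈnig.lik.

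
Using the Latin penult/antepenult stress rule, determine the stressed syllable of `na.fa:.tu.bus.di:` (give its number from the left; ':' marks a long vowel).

4

Classical Latin: stress the penult if heavy (long vowel or closed), else the antepenult.
Weights: 3 tu L, 4 bus H, 5 di: H.
The penult (syllable 4, bus) is heavy, so it takes stress.
Stress on syllable 4: na.fa:.tu.ˈbus.di:.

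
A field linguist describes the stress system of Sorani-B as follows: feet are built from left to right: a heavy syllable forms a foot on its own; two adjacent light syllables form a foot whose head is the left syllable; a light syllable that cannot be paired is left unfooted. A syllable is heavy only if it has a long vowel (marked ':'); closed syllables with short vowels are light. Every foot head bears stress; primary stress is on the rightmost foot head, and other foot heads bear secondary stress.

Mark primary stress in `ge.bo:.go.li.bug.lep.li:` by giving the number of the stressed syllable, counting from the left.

Weights: 1 ge L, 2 bo: H, 3 go L, 4 li L, 5 bug L, 6 lep L, 7 li: H.
Parse left to right (heavy = foot alone; LL = one foot; stranded L unfooted): ge (ˈbo:) (ˈgo.li) (ˈbug.lep) (ˈli:).
Foot heads: 2, 3, 5, 7.
Primary stress on the rightmost head = syllable 7.
Primary stress: syllable 7 → ge.bo:.go.li.bug.lep.ˈli:.

7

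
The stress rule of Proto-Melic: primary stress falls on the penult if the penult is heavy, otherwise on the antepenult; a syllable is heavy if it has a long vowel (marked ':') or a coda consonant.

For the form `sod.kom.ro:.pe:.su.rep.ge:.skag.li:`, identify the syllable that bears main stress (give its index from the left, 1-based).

8

Weights: 7 ge: H, 8 skag H, 9 li: H.
The penult (syllable 8, skag) is heavy, so it takes stress.
Primary stress: syllable 8 → sod.kom.ro:.pe:.su.rep.ge:.ˈskag.li:.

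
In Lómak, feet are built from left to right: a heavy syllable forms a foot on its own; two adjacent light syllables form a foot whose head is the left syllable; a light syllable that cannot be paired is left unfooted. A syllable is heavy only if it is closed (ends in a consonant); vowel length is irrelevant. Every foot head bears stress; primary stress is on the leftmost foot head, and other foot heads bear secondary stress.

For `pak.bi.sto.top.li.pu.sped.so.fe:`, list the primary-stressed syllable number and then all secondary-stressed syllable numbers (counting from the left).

Weights: 1 pak H, 2 bi L, 3 sto L, 4 top H, 5 li L, 6 pu L, 7 sped H, 8 so L, 9 fe: L.
Parse left to right (heavy = foot alone; LL = one foot; stranded L unfooted): (ˈpak) (ˈbi.sto) (ˈtop) (ˈli.pu) (ˈsped) (ˈso.fe:).
Foot heads: 1, 2, 4, 5, 7, 8.
Primary stress on the leftmost head = syllable 1.
Secondary stress on 2, 4, 5, 7, 8: ˈpak.ˌbi.sto.ˌtop.ˌli.pu.ˌsped.ˌso.fe:.

primary 1, secondary 2, 4, 5, 7, 8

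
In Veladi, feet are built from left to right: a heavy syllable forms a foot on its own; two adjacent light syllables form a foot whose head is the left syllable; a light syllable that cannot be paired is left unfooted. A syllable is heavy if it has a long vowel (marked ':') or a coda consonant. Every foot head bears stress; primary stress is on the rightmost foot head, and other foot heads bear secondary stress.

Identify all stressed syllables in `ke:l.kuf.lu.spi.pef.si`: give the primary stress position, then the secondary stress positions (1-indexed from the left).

primary 5, secondary 1, 2, 3

Weights: 1 ke:l H, 2 kuf H, 3 lu L, 4 spi L, 5 pef H, 6 si L.
Parse left to right (heavy = foot alone; LL = one foot; stranded L unfooted): (ˈke:l) (ˈkuf) (ˈlu.spi) (ˈpef) si.
Foot heads: 1, 2, 3, 5.
Primary stress on the rightmost head = syllable 5.
Secondary stress on 1, 2, 3: ˌke:l.ˌkuf.ˌlu.spi.ˈpef.si.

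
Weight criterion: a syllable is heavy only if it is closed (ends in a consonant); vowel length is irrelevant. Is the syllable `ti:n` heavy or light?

heavy

`ti:n`: long vowel, closed (coda /n/). Closed (coda /n/) → heavy.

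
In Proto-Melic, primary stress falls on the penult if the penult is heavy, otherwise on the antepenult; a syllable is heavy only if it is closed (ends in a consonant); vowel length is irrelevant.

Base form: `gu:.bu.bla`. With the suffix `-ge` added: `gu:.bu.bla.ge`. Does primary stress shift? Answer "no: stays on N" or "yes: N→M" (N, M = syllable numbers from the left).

yes: 1→2

Base `gu:.bu.bla` (3 syllables):
  Weights: 1 gu: L, 2 bu L, 3 bla L.
  The penult (syllable 2, bu) is light, so stress falls on the antepenult (syllable 1, gu:).
  → primary stress on syllable 1.
Suffixed `gu:.bu.bla.ge` (4 syllables):
  Weights: 2 bu L, 3 bla L, 4 ge L.
  The penult (syllable 3, bla) is light, so stress falls on the antepenult (syllable 2, bu).
  → primary stress on syllable 2.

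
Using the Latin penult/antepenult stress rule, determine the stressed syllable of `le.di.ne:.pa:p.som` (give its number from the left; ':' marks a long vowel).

Classical Latin: stress the penult if heavy (long vowel or closed), else the antepenult.
Weights: 3 ne: H, 4 pa:p H, 5 som H.
The penult (syllable 4, pa:p) is heavy, so it takes stress.
Stress on syllable 4: le.di.ne:.ˈpa:p.som.

4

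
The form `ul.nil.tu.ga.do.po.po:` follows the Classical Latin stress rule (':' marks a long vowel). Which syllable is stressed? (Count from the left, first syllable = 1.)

Classical Latin: stress the penult if heavy (long vowel or closed), else the antepenult.
Weights: 5 do L, 6 po L, 7 po: H.
The penult (syllable 6, po) is light, so stress falls on the antepenult (syllable 5, do).
Stress on syllable 5: ul.nil.tu.ga.ˈdo.po.po:.

5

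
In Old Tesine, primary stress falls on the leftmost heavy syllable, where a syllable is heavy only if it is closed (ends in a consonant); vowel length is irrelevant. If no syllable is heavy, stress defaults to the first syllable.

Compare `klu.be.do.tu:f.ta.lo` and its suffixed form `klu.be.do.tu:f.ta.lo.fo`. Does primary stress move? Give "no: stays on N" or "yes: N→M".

Base `klu.be.do.tu:f.ta.lo` (6 syllables):
  Weights: 1 klu L, 2 be L, 3 do L, 4 tu:f H, 5 ta L, 6 lo L.
  Heavy syllables in the domain: 4. The leftmost is syllable 4 (tu:f).
  → primary stress on syllable 4.
Suffixed `klu.be.do.tu:f.ta.lo.fo` (7 syllables):
  Weights: 1 klu L, 2 be L, 3 do L, 4 tu:f H, 5 ta L, 6 lo L, 7 fo L.
  Heavy syllables in the domain: 4. The leftmost is syllable 4 (tu:f).
  → primary stress on syllable 4.

no: stays on 4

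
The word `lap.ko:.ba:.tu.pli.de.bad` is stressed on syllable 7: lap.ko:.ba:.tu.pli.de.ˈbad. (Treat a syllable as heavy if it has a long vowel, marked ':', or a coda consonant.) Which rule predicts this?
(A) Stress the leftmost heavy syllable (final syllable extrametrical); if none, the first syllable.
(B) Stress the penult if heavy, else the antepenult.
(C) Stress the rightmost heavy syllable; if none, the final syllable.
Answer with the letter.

C

Rule A → syllable 1 (observed: 7).
Rule B → syllable 5 (observed: 7).
Rule C → syllable 7 ✓.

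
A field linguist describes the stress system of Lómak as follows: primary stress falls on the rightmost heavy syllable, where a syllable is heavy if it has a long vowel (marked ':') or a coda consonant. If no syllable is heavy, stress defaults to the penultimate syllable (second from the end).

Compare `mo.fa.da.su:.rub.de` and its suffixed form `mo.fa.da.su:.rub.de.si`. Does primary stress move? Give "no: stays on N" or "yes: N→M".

no: stays on 5

Base `mo.fa.da.su:.rub.de` (6 syllables):
  Weights: 1 mo L, 2 fa L, 3 da L, 4 su: H, 5 rub H, 6 de L.
  Heavy syllables in the domain: 4, 5. The rightmost is syllable 5 (rub).
  → primary stress on syllable 5.
Suffixed `mo.fa.da.su:.rub.de.si` (7 syllables):
  Weights: 1 mo L, 2 fa L, 3 da L, 4 su: H, 5 rub H, 6 de L, 7 si L.
  Heavy syllables in the domain: 4, 5. The rightmost is syllable 5 (rub).
  → primary stress on syllable 5.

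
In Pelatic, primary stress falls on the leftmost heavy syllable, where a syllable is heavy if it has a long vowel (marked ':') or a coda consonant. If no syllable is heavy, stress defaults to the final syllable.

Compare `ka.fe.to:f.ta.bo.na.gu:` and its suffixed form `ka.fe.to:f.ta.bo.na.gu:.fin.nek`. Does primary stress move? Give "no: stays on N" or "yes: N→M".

Base `ka.fe.to:f.ta.bo.na.gu:` (7 syllables):
  Weights: 1 ka L, 2 fe L, 3 to:f H, 4 ta L, 5 bo L, 6 na L, 7 gu: H.
  Heavy syllables in the domain: 3, 7. The leftmost is syllable 3 (to:f).
  → primary stress on syllable 3.
Suffixed `ka.fe.to:f.ta.bo.na.gu:.fin.nek` (9 syllables):
  Weights: 1 ka L, 2 fe L, 3 to:f H, 4 ta L, 5 bo L, 6 na L, 7 gu: H, 8 fin H, 9 nek H.
  Heavy syllables in the domain: 3, 7, 8, 9. The leftmost is syllable 3 (to:f).
  → primary stress on syllable 3.

no: stays on 3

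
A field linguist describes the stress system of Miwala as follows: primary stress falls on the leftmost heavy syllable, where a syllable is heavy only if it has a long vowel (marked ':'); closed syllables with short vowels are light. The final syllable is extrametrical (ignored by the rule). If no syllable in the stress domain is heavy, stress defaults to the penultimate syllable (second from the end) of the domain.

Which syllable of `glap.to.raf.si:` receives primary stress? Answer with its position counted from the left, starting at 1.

The final syllable (4, si:) is extrametrical; the stress domain is syllables 1–3.
Weights: 1 glap L, 2 to L, 3 raf L.
No heavy syllable in the domain; default to the penultimate syllable (second from the end) of the domain = syllable 2.
Primary stress: syllable 2 → glap.ˈto.raf.si:.

2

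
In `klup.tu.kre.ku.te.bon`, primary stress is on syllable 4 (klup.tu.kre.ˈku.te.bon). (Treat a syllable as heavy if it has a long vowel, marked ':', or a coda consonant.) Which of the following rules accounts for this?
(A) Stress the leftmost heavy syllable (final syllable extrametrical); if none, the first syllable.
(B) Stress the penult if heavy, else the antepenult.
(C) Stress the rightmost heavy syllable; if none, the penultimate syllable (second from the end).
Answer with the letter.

B

Rule A → syllable 1 (observed: 4).
Rule B → syllable 4 ✓.
Rule C → syllable 6 (observed: 4).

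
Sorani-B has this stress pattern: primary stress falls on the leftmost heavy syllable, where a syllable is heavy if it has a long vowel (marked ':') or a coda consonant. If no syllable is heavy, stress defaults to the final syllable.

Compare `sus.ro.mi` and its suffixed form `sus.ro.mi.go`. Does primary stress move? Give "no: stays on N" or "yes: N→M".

no: stays on 1

Base `sus.ro.mi` (3 syllables):
  Weights: 1 sus H, 2 ro L, 3 mi L.
  Heavy syllables in the domain: 1. The leftmost is syllable 1 (sus).
  → primary stress on syllable 1.
Suffixed `sus.ro.mi.go` (4 syllables):
  Weights: 1 sus H, 2 ro L, 3 mi L, 4 go L.
  Heavy syllables in the domain: 1. The leftmost is syllable 1 (sus).
  → primary stress on syllable 1.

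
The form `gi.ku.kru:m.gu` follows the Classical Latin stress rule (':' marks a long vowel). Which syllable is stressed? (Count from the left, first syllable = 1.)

Classical Latin: stress the penult if heavy (long vowel or closed), else the antepenult.
Weights: 2 ku L, 3 kru:m H, 4 gu L.
The penult (syllable 3, kru:m) is heavy, so it takes stress.
Stress on syllable 3: gi.ku.ˈkru:m.gu.

3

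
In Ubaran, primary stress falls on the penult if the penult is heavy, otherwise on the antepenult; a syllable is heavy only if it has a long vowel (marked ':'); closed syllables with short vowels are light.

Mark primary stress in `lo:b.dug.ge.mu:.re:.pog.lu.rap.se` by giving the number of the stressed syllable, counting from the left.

7

Weights: 7 lu L, 8 rap L, 9 se L.
The penult (syllable 8, rap) is light, so stress falls on the antepenult (syllable 7, lu).
Primary stress: syllable 7 → lo:b.dug.ge.mu:.re:.pog.ˈlu.rap.se.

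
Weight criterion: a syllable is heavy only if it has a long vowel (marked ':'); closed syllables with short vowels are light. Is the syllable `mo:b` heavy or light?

`mo:b`: long vowel, closed (coda /b/). Long vowel → heavy.

heavy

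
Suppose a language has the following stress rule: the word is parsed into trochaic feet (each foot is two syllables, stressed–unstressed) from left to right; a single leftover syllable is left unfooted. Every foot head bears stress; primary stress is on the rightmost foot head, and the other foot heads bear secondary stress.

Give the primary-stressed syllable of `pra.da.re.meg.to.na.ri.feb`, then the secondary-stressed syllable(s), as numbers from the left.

Parse left to right into trochaic (ˈσσ) feet: (ˈpra.da) (ˈre.meg) (ˈto.na) (ˈri.feb).
Foot heads (stressed positions): 1, 3, 5, 7.
End Rule Rightmost: primary stress on the rightmost head = syllable 7.
Secondary stress on 1, 3, 5: ˌpra.da.ˌre.meg.ˌto.na.ˈri.feb.

primary 7, secondary 1, 3, 5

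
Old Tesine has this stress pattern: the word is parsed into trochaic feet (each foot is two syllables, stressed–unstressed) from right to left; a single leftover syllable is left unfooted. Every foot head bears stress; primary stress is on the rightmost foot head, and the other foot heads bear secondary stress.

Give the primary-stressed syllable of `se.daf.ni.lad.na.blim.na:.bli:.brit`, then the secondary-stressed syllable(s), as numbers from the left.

primary 8, secondary 2, 4, 6

Parse right to left into trochaic (ˈσσ) feet: se (ˈdaf.ni) (ˈlad.na) (ˈblim.na:) (ˈbli:.brit). Syllable 1 is left unfooted.
Foot heads (stressed positions): 2, 4, 6, 8.
End Rule Rightmost: primary stress on the rightmost head = syllable 8.
Secondary stress on 2, 4, 6: se.ˌdaf.ni.ˌlad.na.ˌblim.na:.ˈbli:.brit.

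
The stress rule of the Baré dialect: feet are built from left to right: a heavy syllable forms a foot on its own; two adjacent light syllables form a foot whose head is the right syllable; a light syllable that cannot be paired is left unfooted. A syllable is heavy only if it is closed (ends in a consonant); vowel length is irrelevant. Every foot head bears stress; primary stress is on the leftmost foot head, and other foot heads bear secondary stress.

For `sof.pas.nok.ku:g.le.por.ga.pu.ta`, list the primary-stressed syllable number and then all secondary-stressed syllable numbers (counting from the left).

Weights: 1 sof H, 2 pas H, 3 nok H, 4 ku:g H, 5 le L, 6 por H, 7 ga L, 8 pu L, 9 ta L.
Parse left to right (heavy = foot alone; LL = one foot; stranded L unfooted): (ˈsof) (ˈpas) (ˈnok) (ˈku:g) le (ˈpor) (ga.ˈpu) ta.
Foot heads: 1, 2, 3, 4, 6, 8.
Primary stress on the leftmost head = syllable 1.
Secondary stress on 2, 3, 4, 6, 8: ˈsof.ˌpas.ˌnok.ˌku:g.le.ˌpor.ga.ˌpu.ta.

primary 1, secondary 2, 3, 4, 6, 8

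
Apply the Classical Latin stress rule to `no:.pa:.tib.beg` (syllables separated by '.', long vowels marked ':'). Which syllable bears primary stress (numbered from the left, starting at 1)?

Classical Latin: stress the penult if heavy (long vowel or closed), else the antepenult.
Weights: 2 pa: H, 3 tib H, 4 beg H.
The penult (syllable 3, tib) is heavy, so it takes stress.
Stress on syllable 3: no:.pa:.ˈtib.beg.

3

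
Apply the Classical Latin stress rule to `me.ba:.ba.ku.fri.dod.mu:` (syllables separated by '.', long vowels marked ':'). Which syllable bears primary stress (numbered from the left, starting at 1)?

Classical Latin: stress the penult if heavy (long vowel or closed), else the antepenult.
Weights: 5 fri L, 6 dod H, 7 mu: H.
The penult (syllable 6, dod) is heavy, so it takes stress.
Stress on syllable 6: me.ba:.ba.ku.fri.ˈdod.mu:.

6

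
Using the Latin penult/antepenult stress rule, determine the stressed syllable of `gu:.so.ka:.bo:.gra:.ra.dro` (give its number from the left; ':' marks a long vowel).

Classical Latin: stress the penult if heavy (long vowel or closed), else the antepenult.
Weights: 5 gra: H, 6 ra L, 7 dro L.
The penult (syllable 6, ra) is light, so stress falls on the antepenult (syllable 5, gra:).
Stress on syllable 5: gu:.so.ka:.bo:.ˈgra:.ra.dro.

5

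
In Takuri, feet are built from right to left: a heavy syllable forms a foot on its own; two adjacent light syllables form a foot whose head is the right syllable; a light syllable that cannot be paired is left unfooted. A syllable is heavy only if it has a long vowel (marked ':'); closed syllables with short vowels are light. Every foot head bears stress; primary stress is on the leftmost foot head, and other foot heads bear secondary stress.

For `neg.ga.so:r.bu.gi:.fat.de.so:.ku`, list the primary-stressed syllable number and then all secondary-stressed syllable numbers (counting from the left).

primary 2, secondary 3, 5, 7, 8

Weights: 1 neg L, 2 ga L, 3 so:r H, 4 bu L, 5 gi: H, 6 fat L, 7 de L, 8 so: H, 9 ku L.
Parse right to left (heavy = foot alone; LL = one foot; stranded L unfooted): (neg.ˈga) (ˈso:r) bu (ˈgi:) (fat.ˈde) (ˈso:) ku.
Foot heads: 2, 3, 5, 7, 8.
Primary stress on the leftmost head = syllable 2.
Secondary stress on 3, 5, 7, 8: neg.ˈga.ˌso:r.bu.ˌgi:.fat.ˌde.ˌso:.ku.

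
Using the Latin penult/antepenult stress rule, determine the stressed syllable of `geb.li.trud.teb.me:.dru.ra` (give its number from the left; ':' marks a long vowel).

5

Classical Latin: stress the penult if heavy (long vowel or closed), else the antepenult.
Weights: 5 me: H, 6 dru L, 7 ra L.
The penult (syllable 6, dru) is light, so stress falls on the antepenult (syllable 5, me:).
Stress on syllable 5: geb.li.trud.teb.ˈme:.dru.ra.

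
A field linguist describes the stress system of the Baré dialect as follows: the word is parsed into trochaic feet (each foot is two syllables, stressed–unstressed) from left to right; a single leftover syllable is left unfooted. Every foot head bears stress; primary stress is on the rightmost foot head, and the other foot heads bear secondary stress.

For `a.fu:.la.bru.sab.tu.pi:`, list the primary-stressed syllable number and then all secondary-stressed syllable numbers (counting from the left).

Parse left to right into trochaic (ˈσσ) feet: (ˈa.fu:) (ˈla.bru) (ˈsab.tu) pi:. Syllable 7 is left unfooted.
Foot heads (stressed positions): 1, 3, 5.
End Rule Rightmost: primary stress on the rightmost head = syllable 5.
Secondary stress on 1, 3: ˌa.fu:.ˌla.bru.ˈsab.tu.pi:.

primary 5, secondary 1, 3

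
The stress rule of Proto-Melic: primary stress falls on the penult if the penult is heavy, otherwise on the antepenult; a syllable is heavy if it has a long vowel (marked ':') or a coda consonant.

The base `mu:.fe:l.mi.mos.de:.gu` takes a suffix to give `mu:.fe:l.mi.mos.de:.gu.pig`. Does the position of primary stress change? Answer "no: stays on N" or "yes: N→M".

Base `mu:.fe:l.mi.mos.de:.gu` (6 syllables):
  Weights: 4 mos H, 5 de: H, 6 gu L.
  The penult (syllable 5, de:) is heavy, so it takes stress.
  → primary stress on syllable 5.
Suffixed `mu:.fe:l.mi.mos.de:.gu.pig` (7 syllables):
  Weights: 5 de: H, 6 gu L, 7 pig H.
  The penult (syllable 6, gu) is light, so stress falls on the antepenult (syllable 5, de:).
  → primary stress on syllable 5.

no: stays on 5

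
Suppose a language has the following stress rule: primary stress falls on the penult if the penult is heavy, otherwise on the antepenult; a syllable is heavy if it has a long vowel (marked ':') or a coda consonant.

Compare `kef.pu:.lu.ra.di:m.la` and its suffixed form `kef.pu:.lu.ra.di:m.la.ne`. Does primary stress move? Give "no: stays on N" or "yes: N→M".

no: stays on 5

Base `kef.pu:.lu.ra.di:m.la` (6 syllables):
  Weights: 4 ra L, 5 di:m H, 6 la L.
  The penult (syllable 5, di:m) is heavy, so it takes stress.
  → primary stress on syllable 5.
Suffixed `kef.pu:.lu.ra.di:m.la.ne` (7 syllables):
  Weights: 5 di:m H, 6 la L, 7 ne L.
  The penult (syllable 6, la) is light, so stress falls on the antepenult (syllable 5, di:m).
  → primary stress on syllable 5.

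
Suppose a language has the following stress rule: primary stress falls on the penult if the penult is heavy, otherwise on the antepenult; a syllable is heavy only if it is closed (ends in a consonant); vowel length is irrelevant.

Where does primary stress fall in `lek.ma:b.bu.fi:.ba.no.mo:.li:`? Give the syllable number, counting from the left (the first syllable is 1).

Weights: 6 no L, 7 mo: L, 8 li: L.
The penult (syllable 7, mo:) is light, so stress falls on the antepenult (syllable 6, no).
Primary stress: syllable 6 → lek.ma:b.bu.fi:.ba.ˈno.mo:.li:.

6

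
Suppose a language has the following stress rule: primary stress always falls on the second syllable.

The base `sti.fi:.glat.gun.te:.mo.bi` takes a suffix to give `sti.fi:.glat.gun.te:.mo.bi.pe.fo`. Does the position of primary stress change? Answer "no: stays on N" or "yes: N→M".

Base `sti.fi:.glat.gun.te:.mo.bi` (7 syllables):
  The word has 7 syllables; the second syllable is syllable 2 (fi:).
  → primary stress on syllable 2.
Suffixed `sti.fi:.glat.gun.te:.mo.bi.pe.fo` (9 syllables):
  The word has 9 syllables; the second syllable is syllable 2 (fi:).
  → primary stress on syllable 2.

no: stays on 2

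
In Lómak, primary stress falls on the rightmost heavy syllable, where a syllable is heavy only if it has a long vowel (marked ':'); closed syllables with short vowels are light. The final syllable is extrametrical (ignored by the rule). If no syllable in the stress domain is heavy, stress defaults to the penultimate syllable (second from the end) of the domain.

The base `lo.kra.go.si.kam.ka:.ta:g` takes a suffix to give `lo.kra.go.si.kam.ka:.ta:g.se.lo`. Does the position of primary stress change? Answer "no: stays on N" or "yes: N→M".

yes: 6→7

Base `lo.kra.go.si.kam.ka:.ta:g` (7 syllables):
  The final syllable (7, ta:g) is extrametrical; the stress domain is syllables 1–6.
  Weights: 1 lo L, 2 kra L, 3 go L, 4 si L, 5 kam L, 6 ka: H.
  Heavy syllables in the domain: 6. The rightmost is syllable 6 (ka:).
  → primary stress on syllable 6.
Suffixed `lo.kra.go.si.kam.ka:.ta:g.se.lo` (9 syllables):
  The final syllable (9, lo) is extrametrical; the stress domain is syllables 1–8.
  Weights: 1 lo L, 2 kra L, 3 go L, 4 si L, 5 kam L, 6 ka: H, 7 ta:g H, 8 se L.
  Heavy syllables in the domain: 6, 7. The rightmost is syllable 7 (ta:g).
  → primary stress on syllable 7.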